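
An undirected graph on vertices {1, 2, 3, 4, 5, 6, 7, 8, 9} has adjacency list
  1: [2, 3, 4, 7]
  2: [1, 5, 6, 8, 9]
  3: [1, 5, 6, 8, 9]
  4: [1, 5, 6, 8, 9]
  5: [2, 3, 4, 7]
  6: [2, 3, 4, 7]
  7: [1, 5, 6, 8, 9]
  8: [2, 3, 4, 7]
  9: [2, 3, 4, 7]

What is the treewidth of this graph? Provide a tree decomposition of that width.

Treewidth 4.
Bags: B1 = {2, 3, 4, 7, 8}  B2 = {2, 3, 4, 6, 7}  B3 = {2, 3, 4, 5, 7}  B4 = {1, 2, 3, 4, 7}  B5 = {2, 3, 4, 7, 9}
Tree: B1–B2, B2–B3, B3–B4, B4–B5

Each bag holds 5 vertices, so the decomposition has width 4, which upper-bounds the treewidth. For the lower bound: the 5 vertex sets {2,8}, {4,6}, {3,5}, {7}, {1} are disjoint, each induces a connected subgraph, and every pair is joined by at least one edge of G. Contracting each set to a single vertex therefore yields K_{5} as a minor, and since treewidth is minor-monotone, tw(G) ≥ tw(K_{5}) = 4. Therefore the treewidth is 4.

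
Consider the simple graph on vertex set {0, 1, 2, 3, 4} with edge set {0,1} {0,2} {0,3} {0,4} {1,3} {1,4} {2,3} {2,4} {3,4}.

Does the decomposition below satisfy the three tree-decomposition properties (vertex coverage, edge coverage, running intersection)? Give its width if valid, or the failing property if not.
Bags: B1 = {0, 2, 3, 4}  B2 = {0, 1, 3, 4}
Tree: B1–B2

Every vertex of G appears in some bag (union = {0, 1, 2, 3, 4}); every edge is covered by a bag; and for each vertex v the set of bags containing v is connected in the bag tree. The decomposition is therefore valid. The largest bag has 4 vertices, so the width is 3.

Yes; width 3.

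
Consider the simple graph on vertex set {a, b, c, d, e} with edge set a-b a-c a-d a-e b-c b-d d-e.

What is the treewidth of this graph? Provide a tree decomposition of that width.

Treewidth 2.
One optimal decomposition is:
Bags: B1 = {a, b, d}  B2 = {a, b, c}  B3 = {a, d, e}
Tree: B1–B2, B1–B3

Every bag has size at most 3, so the width is 3 − 1 = 2 and tw(G) ≤ 2. Conversely, {a, d, e} is a clique of size 3, and the vertices of any clique must share a bag in every tree decomposition; so some bag has ≥ 3 vertices and tw(G) ≥ 2. The upper and lower bounds meet at 2, so that is the treewidth.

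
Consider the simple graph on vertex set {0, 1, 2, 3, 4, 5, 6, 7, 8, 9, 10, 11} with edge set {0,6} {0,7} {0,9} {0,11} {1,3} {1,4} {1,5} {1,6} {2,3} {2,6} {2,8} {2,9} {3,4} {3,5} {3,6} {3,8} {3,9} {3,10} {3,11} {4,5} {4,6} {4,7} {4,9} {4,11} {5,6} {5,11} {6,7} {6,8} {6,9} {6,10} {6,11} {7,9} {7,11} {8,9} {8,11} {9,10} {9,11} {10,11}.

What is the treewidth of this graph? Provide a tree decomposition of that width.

Each bag holds 5 vertices, so the decomposition has width 4, which upper-bounds the treewidth. Conversely, {0, 6, 7, 9, 11} is a clique of size 5, and the vertices of any clique must share a bag in every tree decomposition; so some bag has ≥ 5 vertices and tw(G) ≥ 4. Hence tw(G) = 4 exactly.

Treewidth 4.
One optimal decomposition is:
Bags: B1 = {3, 4, 6, 9, 11}  B2 = {3, 6, 8, 9, 11}  B3 = {3, 4, 5, 6, 11}  B4 = {1, 3, 4, 5, 6}  B5 = {4, 6, 7, 9, 11}  B6 = {2, 3, 6, 8, 9}  B7 = {3, 6, 9, 10, 11}  B8 = {0, 6, 7, 9, 11}
Tree: B1–B2, B1–B3, B3–B4, B1–B5, B2–B6, B2–B7, B5–B8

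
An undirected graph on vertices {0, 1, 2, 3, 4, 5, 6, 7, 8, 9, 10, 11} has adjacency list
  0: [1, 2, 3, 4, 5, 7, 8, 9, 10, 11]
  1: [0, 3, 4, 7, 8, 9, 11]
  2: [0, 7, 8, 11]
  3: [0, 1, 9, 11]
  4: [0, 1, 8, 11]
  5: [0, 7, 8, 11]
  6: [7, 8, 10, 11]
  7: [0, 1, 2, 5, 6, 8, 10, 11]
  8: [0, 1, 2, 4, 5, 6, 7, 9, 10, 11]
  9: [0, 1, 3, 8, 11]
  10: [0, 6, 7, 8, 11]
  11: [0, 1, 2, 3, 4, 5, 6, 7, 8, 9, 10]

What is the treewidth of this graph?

4

A width-4 tree decomposition is:
Bags: B1 = {0, 1, 8, 9, 11}  B2 = {0, 1, 7, 8, 11}  B3 = {0, 5, 7, 8, 11}  B4 = {0, 7, 8, 10, 11}  B5 = {0, 1, 3, 9, 11}  B6 = {0, 1, 4, 8, 11}  B7 = {0, 2, 7, 8, 11}  B8 = {6, 7, 8, 10, 11}
Tree: B1–B2, B2–B3, B3–B4, B1–B5, B2–B6, B4–B7, B4–B8
The largest bag has 5 vertices, giving width 4; this decomposition certifies tw(G) ≤ 4. On the other hand G contains the 5-clique {0, 1, 8, 9, 11}. A clique must lie in a single bag of any decomposition, so no decomposition can have width below 4. Combining the bounds, tw(G) = 4.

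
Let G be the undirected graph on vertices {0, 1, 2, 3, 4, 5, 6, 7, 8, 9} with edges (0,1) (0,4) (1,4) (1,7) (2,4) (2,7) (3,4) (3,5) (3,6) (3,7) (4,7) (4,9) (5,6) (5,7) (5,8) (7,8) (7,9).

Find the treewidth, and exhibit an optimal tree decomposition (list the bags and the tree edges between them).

Every bag has size at most 3, so the width is 3 − 1 = 2 and tw(G) ≤ 2. For the lower bound, the 3 vertices {0, 1, 4} are pairwise adjacent, and any tree decomposition puts a clique entirely inside one bag — forcing width ≥ 2. Therefore the treewidth is 2.

Treewidth 2.
Bags: B1 = {3, 4, 7}  B2 = {3, 5, 7}  B3 = {5, 7, 8}  B4 = {1, 4, 7}  B5 = {2, 4, 7}  B6 = {4, 7, 9}  B7 = {0, 1, 4}  B8 = {3, 5, 6}
Tree: B1–B2, B2–B3, B1–B4, B4–B5, B1–B6, B4–B7, B2–B8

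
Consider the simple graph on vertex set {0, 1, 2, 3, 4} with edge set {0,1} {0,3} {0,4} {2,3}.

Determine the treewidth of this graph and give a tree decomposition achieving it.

The largest bag has 2 vertices, giving width 1; this decomposition certifies tw(G) ≤ 1. G has an edge, so its treewidth is at least 1. Combining the bounds, tw(G) = 1.

Treewidth 1.
One such decomposition:
Bags: B1 = {0, 3}  B2 = {2, 3}  B3 = {0, 1}  B4 = {0, 4}
Tree: B1–B2, B1–B3, B1–B4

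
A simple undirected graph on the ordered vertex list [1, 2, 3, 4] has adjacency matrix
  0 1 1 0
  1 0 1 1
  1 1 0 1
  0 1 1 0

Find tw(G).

2

A width-2 tree decomposition is:
Bags: B1 = {2, 3, 4}  B2 = {1, 2, 3}
Tree: B1–B2
The largest bag has 3 vertices, giving width 2; this decomposition certifies tw(G) ≤ 2. For the lower bound, the 3 vertices {1, 2, 3} are pairwise adjacent, and any tree decomposition puts a clique entirely inside one bag — forcing width ≥ 2. Therefore the treewidth is 2.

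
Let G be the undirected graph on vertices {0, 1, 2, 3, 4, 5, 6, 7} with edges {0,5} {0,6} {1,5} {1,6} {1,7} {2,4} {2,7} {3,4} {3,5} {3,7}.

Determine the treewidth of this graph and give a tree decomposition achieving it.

Treewidth 2.
One such decomposition:
Bags: B1 = {0, 1, 6}  B2 = {0, 1, 5}  B3 = {1, 5, 7}  B4 = {3, 5, 7}  B5 = {2, 3, 7}  B6 = {2, 3, 4}
Tree: B1–B2, B2–B3, B3–B4, B4–B5, B5–B6

The largest bag has 3 vertices, giving width 2; this decomposition certifies tw(G) ≤ 2. Since 6–0–5–1–6 is a cycle in G, G is not acyclic. Forests are exactly the graphs of treewidth ≤ 1, so tw(G) ≥ 2. Hence tw(G) = 2 exactly.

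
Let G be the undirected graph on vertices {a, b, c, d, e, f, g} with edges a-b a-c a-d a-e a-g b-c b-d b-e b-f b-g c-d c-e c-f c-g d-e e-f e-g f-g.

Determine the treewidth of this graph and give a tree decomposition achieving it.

Each bag holds 5 vertices, so the decomposition has width 4, which upper-bounds the treewidth. For the lower bound, the 5 vertices {a, b, c, d, e} are pairwise adjacent, and any tree decomposition puts a clique entirely inside one bag — forcing width ≥ 4. The upper and lower bounds meet at 4, so that is the treewidth.

Treewidth 4.
One optimal decomposition is:
Bags: B1 = {a, b, c, e, g}  B2 = {a, b, c, d, e}  B3 = {b, c, e, f, g}
Tree: B1–B2, B1–B3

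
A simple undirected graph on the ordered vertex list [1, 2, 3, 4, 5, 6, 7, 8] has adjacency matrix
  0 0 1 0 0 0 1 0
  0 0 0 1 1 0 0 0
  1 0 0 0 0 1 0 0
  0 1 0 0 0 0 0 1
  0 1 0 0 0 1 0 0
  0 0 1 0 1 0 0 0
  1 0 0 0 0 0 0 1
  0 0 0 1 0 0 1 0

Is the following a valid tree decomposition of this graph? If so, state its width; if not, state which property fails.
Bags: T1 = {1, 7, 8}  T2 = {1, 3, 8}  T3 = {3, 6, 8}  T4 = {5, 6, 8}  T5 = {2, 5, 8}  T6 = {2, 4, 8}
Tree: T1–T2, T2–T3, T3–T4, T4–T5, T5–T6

Yes; width 2.

Vertex coverage: the bags together contain {1, 2, 3, 4, 5, 6, 7, 8}, the full vertex set. Edge coverage: each edge of G has both endpoints in at least one bag. Running intersection: for every vertex, the bags containing it form a connected subtree. All three properties hold, so this is a valid tree decomposition of width max|bag| − 1 = 2, and hence tw(G) ≤ 2.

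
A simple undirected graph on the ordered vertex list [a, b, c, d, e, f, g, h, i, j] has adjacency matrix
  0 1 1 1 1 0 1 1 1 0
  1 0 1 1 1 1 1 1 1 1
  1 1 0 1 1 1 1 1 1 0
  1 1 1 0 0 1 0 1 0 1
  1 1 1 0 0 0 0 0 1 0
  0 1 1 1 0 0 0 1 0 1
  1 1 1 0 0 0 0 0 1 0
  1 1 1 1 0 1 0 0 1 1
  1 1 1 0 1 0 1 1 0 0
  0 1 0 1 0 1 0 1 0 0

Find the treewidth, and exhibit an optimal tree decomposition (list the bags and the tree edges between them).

Every bag has size at most 5, so the width is 5 − 1 = 4 and tw(G) ≤ 4. Conversely, {b, d, f, h, j} is a clique of size 5, and the vertices of any clique must share a bag in every tree decomposition; so some bag has ≥ 5 vertices and tw(G) ≥ 4. Hence tw(G) = 4 exactly.

Treewidth 4.
One optimal decomposition is:
Bags: B1 = {b, c, d, f, h}  B2 = {a, b, c, d, h}  B3 = {a, b, c, h, i}  B4 = {b, d, f, h, j}  B5 = {a, b, c, g, i}  B6 = {a, b, c, e, i}
Tree: B1–B2, B2–B3, B1–B4, B3–B5, B5–B6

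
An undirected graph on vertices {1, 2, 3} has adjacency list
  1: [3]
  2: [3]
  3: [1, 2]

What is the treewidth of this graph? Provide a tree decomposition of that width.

Treewidth 1.
One optimal decomposition is:
Bags: B1 = {2, 3}  B2 = {1, 3}
Tree: B1–B2

Every bag has size at most 2, so the width is 2 − 1 = 1 and tw(G) ≤ 1. G has an edge, so its treewidth is at least 1. Therefore the treewidth is 1.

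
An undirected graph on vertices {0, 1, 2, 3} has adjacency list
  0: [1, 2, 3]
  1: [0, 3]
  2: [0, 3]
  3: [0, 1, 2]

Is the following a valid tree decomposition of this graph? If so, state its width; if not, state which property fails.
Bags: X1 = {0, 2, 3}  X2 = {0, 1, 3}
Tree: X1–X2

Yes; width 2.

Every vertex of G appears in some bag (union = {0, 1, 2, 3}); every edge is covered by a bag; and for each vertex v the set of bags containing v is connected in the bag tree. The decomposition is therefore valid. The largest bag has 3 vertices, so the width is 2.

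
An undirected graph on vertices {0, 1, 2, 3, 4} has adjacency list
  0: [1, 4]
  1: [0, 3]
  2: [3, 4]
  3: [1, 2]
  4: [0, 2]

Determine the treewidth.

A width-2 tree decomposition is:
Bags: B1 = {0, 1, 3}  B2 = {0, 2, 3}  B3 = {0, 2, 4}
Tree: B1–B2, B2–B3
Every bag has size at most 3, so the width is 3 − 1 = 2 and tw(G) ≤ 2. Since 0–1–3–2–4–0 is a cycle in G, G is not acyclic. Forests are exactly the graphs of treewidth ≤ 1, so tw(G) ≥ 2. Hence tw(G) = 2 exactly.

2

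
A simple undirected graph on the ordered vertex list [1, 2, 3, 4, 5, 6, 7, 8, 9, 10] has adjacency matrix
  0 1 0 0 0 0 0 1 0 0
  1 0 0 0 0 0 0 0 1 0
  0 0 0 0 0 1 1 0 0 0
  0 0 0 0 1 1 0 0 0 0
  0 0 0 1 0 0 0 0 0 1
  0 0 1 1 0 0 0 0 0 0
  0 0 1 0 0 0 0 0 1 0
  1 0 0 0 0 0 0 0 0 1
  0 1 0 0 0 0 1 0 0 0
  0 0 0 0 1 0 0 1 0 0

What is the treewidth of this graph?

2

A width-2 tree decomposition is:
Bags: B1 = {3, 4, 6}  B2 = {3, 4, 5}  B3 = {3, 5, 10}  B4 = {3, 8, 10}  B5 = {1, 3, 8}  B6 = {1, 2, 3}  B7 = {2, 3, 9}  B8 = {3, 7, 9}
Tree: B1–B2, B2–B3, B3–B4, B4–B5, B5–B6, B6–B7, B7–B8
Every bag has size at most 3, so the width is 3 − 1 = 2 and tw(G) ≤ 2. Since 3–6–4–5–10–8–1–2–9–7–3 is a cycle in G, G is not acyclic. Forests are exactly the graphs of treewidth ≤ 1, so tw(G) ≥ 2. Combining the bounds, tw(G) = 2.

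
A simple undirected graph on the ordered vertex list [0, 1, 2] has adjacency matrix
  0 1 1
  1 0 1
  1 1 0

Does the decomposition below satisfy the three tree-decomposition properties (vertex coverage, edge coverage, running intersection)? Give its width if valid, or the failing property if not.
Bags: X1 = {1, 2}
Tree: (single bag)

No — vertex 0 appears in no bag.

A tree decomposition must satisfy three properties: every vertex lies in some bag; for every edge, both endpoints lie together in some bag; and for every vertex, the bags containing it form a connected subtree. Here vertex 0 appears in no bag, so the decomposition is invalid.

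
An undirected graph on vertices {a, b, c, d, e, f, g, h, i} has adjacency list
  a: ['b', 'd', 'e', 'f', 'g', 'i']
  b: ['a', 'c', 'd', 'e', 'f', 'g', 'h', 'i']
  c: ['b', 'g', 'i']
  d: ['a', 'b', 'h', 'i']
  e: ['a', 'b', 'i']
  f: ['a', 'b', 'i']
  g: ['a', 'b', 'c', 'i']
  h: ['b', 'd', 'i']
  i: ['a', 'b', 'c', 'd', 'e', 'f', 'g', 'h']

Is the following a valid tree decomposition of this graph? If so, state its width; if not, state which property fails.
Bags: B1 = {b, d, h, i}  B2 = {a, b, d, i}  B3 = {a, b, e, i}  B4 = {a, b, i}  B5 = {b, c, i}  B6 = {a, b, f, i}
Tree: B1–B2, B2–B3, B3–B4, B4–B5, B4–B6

No — vertex g appears in no bag.

A tree decomposition must satisfy three properties: every vertex lies in some bag; for every edge, both endpoints lie together in some bag; and for every vertex, the bags containing it form a connected subtree. Here vertex g appears in no bag, so the decomposition is invalid.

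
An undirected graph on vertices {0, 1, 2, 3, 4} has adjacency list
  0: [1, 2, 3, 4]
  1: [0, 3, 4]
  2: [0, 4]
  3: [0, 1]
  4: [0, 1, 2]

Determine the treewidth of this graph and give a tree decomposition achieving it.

The largest bag has 3 vertices, giving width 2; this decomposition certifies tw(G) ≤ 2. For the lower bound, the 3 vertices {0, 1, 3} are pairwise adjacent, and any tree decomposition puts a clique entirely inside one bag — forcing width ≥ 2. Therefore the treewidth is 2.

Treewidth 2.
Bags: B1 = {0, 1, 3}  B2 = {0, 1, 4}  B3 = {0, 2, 4}
Tree: B1–B2, B2–B3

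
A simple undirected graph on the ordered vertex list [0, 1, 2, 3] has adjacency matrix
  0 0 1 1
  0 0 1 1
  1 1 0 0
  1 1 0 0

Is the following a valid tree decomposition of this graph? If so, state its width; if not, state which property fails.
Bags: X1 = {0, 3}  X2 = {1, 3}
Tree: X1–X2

No — vertex 2 appears in no bag.

A tree decomposition must satisfy three properties: every vertex lies in some bag; for every edge, both endpoints lie together in some bag; and for every vertex, the bags containing it form a connected subtree. Here vertex 2 appears in no bag, so the decomposition is invalid.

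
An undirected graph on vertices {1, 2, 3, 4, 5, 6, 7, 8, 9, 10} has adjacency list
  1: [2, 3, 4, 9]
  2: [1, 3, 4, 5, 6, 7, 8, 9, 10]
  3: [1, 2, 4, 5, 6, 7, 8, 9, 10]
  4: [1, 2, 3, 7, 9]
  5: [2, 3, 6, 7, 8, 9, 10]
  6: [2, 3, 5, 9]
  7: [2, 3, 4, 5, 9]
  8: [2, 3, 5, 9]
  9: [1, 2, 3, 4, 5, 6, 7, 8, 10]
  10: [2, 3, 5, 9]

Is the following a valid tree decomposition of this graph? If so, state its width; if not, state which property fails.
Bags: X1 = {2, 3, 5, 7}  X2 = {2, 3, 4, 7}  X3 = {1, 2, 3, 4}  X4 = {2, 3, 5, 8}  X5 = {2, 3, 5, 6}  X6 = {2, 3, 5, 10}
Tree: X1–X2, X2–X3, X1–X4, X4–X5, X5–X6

A tree decomposition must satisfy three properties: every vertex lies in some bag; for every edge, both endpoints lie together in some bag; and for every vertex, the bags containing it form a connected subtree. Here vertex 9 appears in no bag, so the decomposition is invalid.

No — vertex 9 appears in no bag.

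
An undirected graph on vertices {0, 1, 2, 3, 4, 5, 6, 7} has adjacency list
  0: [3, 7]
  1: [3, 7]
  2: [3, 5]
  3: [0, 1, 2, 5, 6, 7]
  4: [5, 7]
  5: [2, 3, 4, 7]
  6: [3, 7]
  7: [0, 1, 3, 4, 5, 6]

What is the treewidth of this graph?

2

A width-2 tree decomposition is:
Bags: B1 = {3, 5, 7}  B2 = {4, 5, 7}  B3 = {1, 3, 7}  B4 = {2, 3, 5}  B5 = {3, 6, 7}  B6 = {0, 3, 7}
Tree: B1–B2, B1–B3, B1–B4, B1–B5, B3–B6
The largest bag has 3 vertices, giving width 2; this decomposition certifies tw(G) ≤ 2. On the other hand G contains the 3-clique {2, 3, 5}. A clique must lie in a single bag of any decomposition, so no decomposition can have width below 2. The upper and lower bounds meet at 2, so that is the treewidth.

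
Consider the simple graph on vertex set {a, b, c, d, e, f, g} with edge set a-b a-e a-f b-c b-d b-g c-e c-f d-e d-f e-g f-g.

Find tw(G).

A width-3 tree decomposition is:
Bags: B1 = {a, b, e, f}  B2 = {b, c, e, f}  B3 = {b, e, f, g}  B4 = {b, d, e, f}
Tree: B1–B2, B2–B3, B3–B4
Each bag holds 4 vertices, so the decomposition has width 3, which upper-bounds the treewidth. For the lower bound: the 4 vertex sets {a,f}, {b,c}, {e}, {g} are disjoint, each induces a connected subgraph, and every pair is joined by at least one edge of G. Contracting each set to a single vertex therefore yields K_{4} as a minor, and since treewidth is minor-monotone, tw(G) ≥ tw(K_{4}) = 3. Combining the bounds, tw(G) = 3.

3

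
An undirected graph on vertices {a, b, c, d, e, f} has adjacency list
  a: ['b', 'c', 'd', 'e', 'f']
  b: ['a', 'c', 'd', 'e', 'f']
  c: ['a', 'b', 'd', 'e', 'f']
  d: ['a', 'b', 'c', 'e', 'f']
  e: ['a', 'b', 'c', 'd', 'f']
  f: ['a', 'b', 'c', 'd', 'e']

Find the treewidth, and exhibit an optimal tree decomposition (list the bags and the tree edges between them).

A single bag containing all 6 vertices is trivially a valid decomposition of width 5. Conversely, {a, b, c, d, e, f} is a clique of size 6, and the vertices of any clique must share a bag in every tree decomposition; so some bag has ≥ 6 vertices and tw(G) ≥ 5. Therefore the treewidth is 5.

Treewidth 5.
Bags: B1 = {a, b, c, d, e, f}
Tree: (single bag)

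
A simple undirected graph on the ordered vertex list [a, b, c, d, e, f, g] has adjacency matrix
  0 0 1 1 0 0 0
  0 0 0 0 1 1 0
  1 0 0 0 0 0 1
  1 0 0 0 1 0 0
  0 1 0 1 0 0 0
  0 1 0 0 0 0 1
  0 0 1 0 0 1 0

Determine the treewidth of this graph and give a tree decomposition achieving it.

Each bag holds 3 vertices, so the decomposition has width 2, which upper-bounds the treewidth. For the lower bound, G contains the cycle e–b–f–g–c–a–d–e, so G is not a forest; only forests have treewidth ≤ 1, hence tw(G) ≥ 2. Hence tw(G) = 2 exactly.

Treewidth 2.
One optimal decomposition is:
Bags: B1 = {b, e, f}  B2 = {e, f, g}  B3 = {c, e, g}  B4 = {a, c, e}  B5 = {a, d, e}
Tree: B1–B2, B2–B3, B3–B4, B4–B5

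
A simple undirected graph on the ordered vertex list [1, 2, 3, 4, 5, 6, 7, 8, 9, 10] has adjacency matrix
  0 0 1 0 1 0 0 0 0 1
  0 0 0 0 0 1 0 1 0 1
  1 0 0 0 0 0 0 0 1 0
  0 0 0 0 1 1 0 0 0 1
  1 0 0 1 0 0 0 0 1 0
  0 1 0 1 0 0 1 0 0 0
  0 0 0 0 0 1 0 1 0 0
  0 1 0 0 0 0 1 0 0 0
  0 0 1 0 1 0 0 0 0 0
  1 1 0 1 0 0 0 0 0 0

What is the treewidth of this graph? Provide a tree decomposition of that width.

Treewidth 2.
One such decomposition:
Bags: B1 = {2, 7, 8}  B2 = {2, 6, 7}  B3 = {2, 6, 10}  B4 = {4, 6, 10}  B5 = {1, 4, 10}  B6 = {1, 4, 5}  B7 = {1, 3, 5}  B8 = {3, 5, 9}
Tree: B1–B2, B2–B3, B3–B4, B4–B5, B5–B6, B6–B7, B7–B8

Every bag has size at most 3, so the width is 3 − 1 = 2 and tw(G) ≤ 2. The edges 8–7–6–2–8 form a cycle, so G is not a tree and its treewidth is at least 2. Combining the bounds, tw(G) = 2.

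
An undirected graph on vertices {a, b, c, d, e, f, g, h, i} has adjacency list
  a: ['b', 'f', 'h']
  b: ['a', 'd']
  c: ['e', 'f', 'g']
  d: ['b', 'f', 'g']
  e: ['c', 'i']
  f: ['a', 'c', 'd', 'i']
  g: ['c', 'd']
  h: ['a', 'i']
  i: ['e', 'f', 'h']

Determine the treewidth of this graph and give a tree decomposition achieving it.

The largest bag has 4 vertices, giving width 3; this decomposition certifies tw(G) ≤ 3. For the lower bound: the 4 vertex sets {b,d,g}, {a}, {f}, {c,e,h,i} are disjoint, each induces a connected subgraph, and every pair is joined by at least one edge of G. Contracting each set to a single vertex therefore yields K_{4} as a minor, and since treewidth is minor-monotone, tw(G) ≥ tw(K_{4}) = 3. The upper and lower bounds meet at 3, so that is the treewidth.

Treewidth 3.
Bags: B1 = {a, b, d, g}  B2 = {a, d, f, g}  B3 = {a, c, f, g}  B4 = {a, c, f, h}  B5 = {c, f, h, i}  B6 = {c, e, h, i}
Tree: B1–B2, B2–B3, B3–B4, B4–B5, B5–B6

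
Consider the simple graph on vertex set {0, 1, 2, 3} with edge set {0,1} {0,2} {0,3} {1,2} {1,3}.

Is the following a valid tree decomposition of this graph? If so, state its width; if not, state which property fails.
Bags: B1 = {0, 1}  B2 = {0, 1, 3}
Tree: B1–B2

No — vertex 2 appears in no bag.

A tree decomposition must satisfy three properties: every vertex lies in some bag; for every edge, both endpoints lie together in some bag; and for every vertex, the bags containing it form a connected subtree. Here vertex 2 appears in no bag, so the decomposition is invalid.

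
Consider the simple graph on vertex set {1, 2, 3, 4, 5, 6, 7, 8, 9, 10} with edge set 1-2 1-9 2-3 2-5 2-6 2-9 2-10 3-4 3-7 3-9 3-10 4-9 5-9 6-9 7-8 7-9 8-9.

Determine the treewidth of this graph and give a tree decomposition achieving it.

Treewidth 2.
One optimal decomposition is:
Bags: B1 = {3, 4, 9}  B2 = {2, 3, 9}  B3 = {3, 7, 9}  B4 = {2, 6, 9}  B5 = {2, 5, 9}  B6 = {1, 2, 9}  B7 = {2, 3, 10}  B8 = {7, 8, 9}
Tree: B1–B2, B2–B3, B2–B4, B4–B5, B5–B6, B2–B7, B3–B8

Every bag has size at most 3, so the width is 3 − 1 = 2 and tw(G) ≤ 2. On the other hand G contains the 3-clique {7, 8, 9}. A clique must lie in a single bag of any decomposition, so no decomposition can have width below 2. Hence tw(G) = 2 exactly.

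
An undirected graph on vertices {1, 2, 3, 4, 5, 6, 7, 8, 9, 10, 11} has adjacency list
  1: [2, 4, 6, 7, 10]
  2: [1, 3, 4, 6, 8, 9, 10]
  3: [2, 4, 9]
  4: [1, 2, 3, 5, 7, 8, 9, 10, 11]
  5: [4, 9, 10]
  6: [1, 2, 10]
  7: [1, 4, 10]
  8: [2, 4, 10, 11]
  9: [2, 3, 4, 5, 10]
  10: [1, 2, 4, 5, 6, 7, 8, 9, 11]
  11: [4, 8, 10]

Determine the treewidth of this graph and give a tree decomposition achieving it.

Treewidth 3.
One optimal decomposition is:
Bags: B1 = {1, 4, 7, 10}  B2 = {1, 2, 4, 10}  B3 = {2, 4, 9, 10}  B4 = {4, 5, 9, 10}  B5 = {1, 2, 6, 10}  B6 = {2, 3, 4, 9}  B7 = {2, 4, 8, 10}  B8 = {4, 8, 10, 11}
Tree: B1–B2, B2–B3, B3–B4, B2–B5, B3–B6, B2–B7, B7–B8

Each bag holds 4 vertices, so the decomposition has width 3, which upper-bounds the treewidth. On the other hand G contains the 4-clique {2, 4, 8, 10}. A clique must lie in a single bag of any decomposition, so no decomposition can have width below 3. Hence tw(G) = 3 exactly.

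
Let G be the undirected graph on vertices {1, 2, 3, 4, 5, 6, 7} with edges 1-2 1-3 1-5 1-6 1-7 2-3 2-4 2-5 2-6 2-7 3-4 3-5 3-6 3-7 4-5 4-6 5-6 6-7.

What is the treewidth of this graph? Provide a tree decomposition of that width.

Treewidth 4.
One such decomposition:
Bags: B1 = {1, 2, 3, 5, 6}  B2 = {1, 2, 3, 6, 7}  B3 = {2, 3, 4, 5, 6}
Tree: B1–B2, B1–B3

The largest bag has 5 vertices, giving width 4; this decomposition certifies tw(G) ≤ 4. For the lower bound, the 5 vertices {1, 2, 3, 5, 6} are pairwise adjacent, and any tree decomposition puts a clique entirely inside one bag — forcing width ≥ 4. Combining the bounds, tw(G) = 4.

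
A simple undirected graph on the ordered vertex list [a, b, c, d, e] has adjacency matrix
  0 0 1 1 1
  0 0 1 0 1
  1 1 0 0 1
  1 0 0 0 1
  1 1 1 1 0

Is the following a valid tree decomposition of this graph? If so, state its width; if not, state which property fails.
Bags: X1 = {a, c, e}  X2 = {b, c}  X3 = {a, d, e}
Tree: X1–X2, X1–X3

No — edge (e,b) lies in no bag.

A tree decomposition must satisfy three properties: every vertex lies in some bag; for every edge, both endpoints lie together in some bag; and for every vertex, the bags containing it form a connected subtree. Here edge (e,b) lies in no bag, so the decomposition is invalid.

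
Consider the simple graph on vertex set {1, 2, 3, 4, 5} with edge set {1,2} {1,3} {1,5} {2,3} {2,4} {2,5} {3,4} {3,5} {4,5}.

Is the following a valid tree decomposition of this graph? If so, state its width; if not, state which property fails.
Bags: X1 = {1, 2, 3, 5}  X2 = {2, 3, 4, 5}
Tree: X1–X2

Checking the three conditions: (i) the bags cover all of {1, 2, 3, 4, 5}; (ii) for each edge, some bag contains both endpoints; (iii) the bags containing any fixed vertex form a subtree. All hold, so the decomposition is valid with width 4 − 1 = 3.

Yes; width 3.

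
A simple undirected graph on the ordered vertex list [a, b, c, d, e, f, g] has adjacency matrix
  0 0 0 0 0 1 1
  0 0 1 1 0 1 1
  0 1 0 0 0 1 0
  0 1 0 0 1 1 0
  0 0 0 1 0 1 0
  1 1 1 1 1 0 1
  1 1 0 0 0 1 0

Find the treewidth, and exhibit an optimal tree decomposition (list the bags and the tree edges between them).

Treewidth 2.
One optimal decomposition is:
Bags: B1 = {d, e, f}  B2 = {b, d, f}  B3 = {b, f, g}  B4 = {b, c, f}  B5 = {a, f, g}
Tree: B1–B2, B2–B3, B2–B4, B3–B5

Each bag holds 3 vertices, so the decomposition has width 2, which upper-bounds the treewidth. On the other hand G contains the 3-clique {d, e, f}. A clique must lie in a single bag of any decomposition, so no decomposition can have width below 2. Hence tw(G) = 2 exactly.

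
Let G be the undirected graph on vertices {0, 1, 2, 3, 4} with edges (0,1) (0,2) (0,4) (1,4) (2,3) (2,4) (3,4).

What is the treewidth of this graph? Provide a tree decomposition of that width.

Treewidth 2.
Bags: B1 = {0, 1, 4}  B2 = {0, 2, 4}  B3 = {2, 3, 4}
Tree: B1–B2, B2–B3

Every bag has size at most 3, so the width is 3 − 1 = 2 and tw(G) ≤ 2. For the lower bound, the 3 vertices {0, 1, 4} are pairwise adjacent, and any tree decomposition puts a clique entirely inside one bag — forcing width ≥ 2. Combining the bounds, tw(G) = 2.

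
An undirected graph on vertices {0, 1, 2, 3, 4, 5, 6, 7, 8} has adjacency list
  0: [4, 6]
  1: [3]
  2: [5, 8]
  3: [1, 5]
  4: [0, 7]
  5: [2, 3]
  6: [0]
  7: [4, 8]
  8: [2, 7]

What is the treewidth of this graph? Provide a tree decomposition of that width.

Treewidth 1.
Bags: B1 = {1, 3}  B2 = {3, 5}  B3 = {2, 5}  B4 = {2, 8}  B5 = {7, 8}  B6 = {4, 7}  B7 = {0, 4}  B8 = {0, 6}
Tree: B1–B2, B2–B3, B3–B4, B4–B5, B5–B6, B6–B7, B7–B8

The largest bag has 2 vertices, giving width 1; this decomposition certifies tw(G) ≤ 1. G has an edge, so its treewidth is at least 1. Hence tw(G) = 1 exactly.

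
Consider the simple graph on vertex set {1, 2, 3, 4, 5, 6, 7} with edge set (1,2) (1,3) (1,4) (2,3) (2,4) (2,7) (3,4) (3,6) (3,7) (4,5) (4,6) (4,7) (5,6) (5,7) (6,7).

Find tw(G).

3

A width-3 tree decomposition is:
Bags: B1 = {3, 4, 6, 7}  B2 = {2, 3, 4, 7}  B3 = {4, 5, 6, 7}  B4 = {1, 2, 3, 4}
Tree: B1–B2, B1–B3, B2–B4
Every bag has size at most 4, so the width is 4 − 1 = 3 and tw(G) ≤ 3. On the other hand G contains the 4-clique {1, 2, 3, 4}. A clique must lie in a single bag of any decomposition, so no decomposition can have width below 3. Hence tw(G) = 3 exactly.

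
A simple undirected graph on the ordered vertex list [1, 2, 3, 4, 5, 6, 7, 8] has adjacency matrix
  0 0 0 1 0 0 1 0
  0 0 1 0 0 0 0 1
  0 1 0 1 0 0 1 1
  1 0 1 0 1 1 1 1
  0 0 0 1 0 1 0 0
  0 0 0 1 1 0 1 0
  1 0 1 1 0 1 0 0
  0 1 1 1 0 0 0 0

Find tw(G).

2

A width-2 tree decomposition is:
Bags: B1 = {2, 3, 8}  B2 = {3, 4, 8}  B3 = {3, 4, 7}  B4 = {4, 6, 7}  B5 = {1, 4, 7}  B6 = {4, 5, 6}
Tree: B1–B2, B2–B3, B3–B4, B4–B5, B4–B6
Each bag holds 3 vertices, so the decomposition has width 2, which upper-bounds the treewidth. On the other hand G contains the 3-clique {2, 3, 8}. A clique must lie in a single bag of any decomposition, so no decomposition can have width below 2. Combining the bounds, tw(G) = 2.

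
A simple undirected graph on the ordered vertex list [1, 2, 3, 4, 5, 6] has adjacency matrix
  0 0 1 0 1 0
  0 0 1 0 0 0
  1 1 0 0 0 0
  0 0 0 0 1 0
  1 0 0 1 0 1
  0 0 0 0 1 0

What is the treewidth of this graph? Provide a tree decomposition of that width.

Every bag has size at most 2, so the width is 2 − 1 = 1 and tw(G) ≤ 1. Since G has at least one edge (e.g. 3–1), it is not an edgeless graph, so tw(G) ≥ 1. The upper and lower bounds meet at 1, so that is the treewidth.

Treewidth 1.
One such decomposition:
Bags: B1 = {1, 3}  B2 = {1, 5}  B3 = {2, 3}  B4 = {4, 5}  B5 = {5, 6}
Tree: B1–B2, B1–B3, B2–B4, B4–B5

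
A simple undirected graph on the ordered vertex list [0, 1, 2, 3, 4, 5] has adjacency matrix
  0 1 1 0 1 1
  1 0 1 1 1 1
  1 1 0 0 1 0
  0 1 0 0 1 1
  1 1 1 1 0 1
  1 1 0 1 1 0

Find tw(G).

A width-3 tree decomposition is:
Bags: B1 = {0, 1, 4, 5}  B2 = {1, 3, 4, 5}  B3 = {0, 1, 2, 4}
Tree: B1–B2, B1–B3
The largest bag has 4 vertices, giving width 3; this decomposition certifies tw(G) ≤ 3. Conversely, {0, 1, 2, 4} is a clique of size 4, and the vertices of any clique must share a bag in every tree decomposition; so some bag has ≥ 4 vertices and tw(G) ≥ 3. Combining the bounds, tw(G) = 3.

3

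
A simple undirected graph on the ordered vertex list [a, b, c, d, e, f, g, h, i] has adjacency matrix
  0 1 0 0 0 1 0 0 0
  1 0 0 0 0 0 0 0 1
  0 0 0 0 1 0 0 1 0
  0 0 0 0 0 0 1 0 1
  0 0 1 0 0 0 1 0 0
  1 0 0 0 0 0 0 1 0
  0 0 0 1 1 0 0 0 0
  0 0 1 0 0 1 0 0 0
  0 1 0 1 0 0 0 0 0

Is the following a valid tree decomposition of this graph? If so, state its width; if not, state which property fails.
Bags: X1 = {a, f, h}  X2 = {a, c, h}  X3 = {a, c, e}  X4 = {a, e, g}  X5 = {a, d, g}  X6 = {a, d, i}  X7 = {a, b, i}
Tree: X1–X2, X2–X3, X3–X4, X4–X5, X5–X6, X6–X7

Checking the three conditions: (i) the bags cover all of {a, b, c, d, e, f, g, h, i}; (ii) for each edge, some bag contains both endpoints; (iii) the bags containing any fixed vertex form a subtree. All hold, so the decomposition is valid with width 3 − 1 = 2.

Yes; width 2.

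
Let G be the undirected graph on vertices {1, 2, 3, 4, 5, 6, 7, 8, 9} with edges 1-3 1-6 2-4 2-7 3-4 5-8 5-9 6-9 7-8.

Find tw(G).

A width-2 tree decomposition is:
Bags: B1 = {5, 6, 9}  B2 = {1, 5, 6}  B3 = {1, 3, 5}  B4 = {3, 4, 5}  B5 = {2, 4, 5}  B6 = {2, 5, 7}  B7 = {5, 7, 8}
Tree: B1–B2, B2–B3, B3–B4, B4–B5, B5–B6, B6–B7
Each bag holds 3 vertices, so the decomposition has width 2, which upper-bounds the treewidth. The edges 5–9–6–1–3–4–2–7–8–5 form a cycle, so G is not a tree and its treewidth is at least 2. The upper and lower bounds meet at 2, so that is the treewidth.

2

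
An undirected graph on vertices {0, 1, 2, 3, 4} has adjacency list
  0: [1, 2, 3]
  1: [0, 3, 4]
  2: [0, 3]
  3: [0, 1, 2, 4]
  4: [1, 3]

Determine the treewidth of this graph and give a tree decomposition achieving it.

Every bag has size at most 3, so the width is 3 − 1 = 2 and tw(G) ≤ 2. Conversely, {0, 1, 3} is a clique of size 3, and the vertices of any clique must share a bag in every tree decomposition; so some bag has ≥ 3 vertices and tw(G) ≥ 2. Combining the bounds, tw(G) = 2.

Treewidth 2.
One optimal decomposition is:
Bags: B1 = {0, 1, 3}  B2 = {0, 2, 3}  B3 = {1, 3, 4}
Tree: B1–B2, B1–B3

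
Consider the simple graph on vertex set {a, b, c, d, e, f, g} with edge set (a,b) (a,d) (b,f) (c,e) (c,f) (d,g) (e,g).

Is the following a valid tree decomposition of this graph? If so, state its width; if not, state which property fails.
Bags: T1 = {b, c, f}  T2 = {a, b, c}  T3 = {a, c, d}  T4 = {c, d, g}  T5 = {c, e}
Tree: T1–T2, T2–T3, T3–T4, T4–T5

A tree decomposition must satisfy three properties: every vertex lies in some bag; for every edge, both endpoints lie together in some bag; and for every vertex, the bags containing it form a connected subtree. Here edge (g,e) lies in no bag, so the decomposition is invalid.

No — edge (g,e) lies in no bag.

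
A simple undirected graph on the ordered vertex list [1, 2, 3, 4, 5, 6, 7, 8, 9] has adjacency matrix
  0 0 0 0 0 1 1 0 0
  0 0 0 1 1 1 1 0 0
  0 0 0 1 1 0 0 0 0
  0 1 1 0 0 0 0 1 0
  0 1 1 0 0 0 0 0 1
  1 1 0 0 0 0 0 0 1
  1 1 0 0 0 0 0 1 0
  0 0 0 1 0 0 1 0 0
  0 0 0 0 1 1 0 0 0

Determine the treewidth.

3

A width-3 tree decomposition is:
Bags: B1 = {3, 4, 7, 8}  B2 = {2, 3, 4, 7}  B3 = {2, 3, 5, 7}  B4 = {1, 2, 5, 7}  B5 = {1, 2, 5, 6}  B6 = {1, 5, 6, 9}
Tree: B1–B2, B2–B3, B3–B4, B4–B5, B5–B6
Every bag has size at most 4, so the width is 4 − 1 = 3 and tw(G) ≤ 3. For the lower bound: the 4 vertex sets {3,4,8}, {7}, {2}, {1,5,6,9} are disjoint, each induces a connected subgraph, and every pair is joined by at least one edge of G. Contracting each set to a single vertex therefore yields K_{4} as a minor, and since treewidth is minor-monotone, tw(G) ≥ tw(K_{4}) = 3. Hence tw(G) = 3 exactly.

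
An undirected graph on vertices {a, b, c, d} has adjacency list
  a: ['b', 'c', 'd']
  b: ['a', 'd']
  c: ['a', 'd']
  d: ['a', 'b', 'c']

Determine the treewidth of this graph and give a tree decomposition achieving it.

Every bag has size at most 3, so the width is 3 − 1 = 2 and tw(G) ≤ 2. For the lower bound, the 3 vertices {a, c, d} are pairwise adjacent, and any tree decomposition puts a clique entirely inside one bag — forcing width ≥ 2. Therefore the treewidth is 2.

Treewidth 2.
One such decomposition:
Bags: B1 = {a, c, d}  B2 = {a, b, d}
Tree: B1–B2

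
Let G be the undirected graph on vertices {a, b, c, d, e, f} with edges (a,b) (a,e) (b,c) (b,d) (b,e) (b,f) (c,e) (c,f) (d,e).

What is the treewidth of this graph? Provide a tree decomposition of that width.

Every bag has size at most 3, so the width is 3 − 1 = 2 and tw(G) ≤ 2. Conversely, {b, d, e} is a clique of size 3, and the vertices of any clique must share a bag in every tree decomposition; so some bag has ≥ 3 vertices and tw(G) ≥ 2. Hence tw(G) = 2 exactly.

Treewidth 2.
One optimal decomposition is:
Bags: B1 = {a, b, e}  B2 = {b, c, e}  B3 = {b, d, e}  B4 = {b, c, f}
Tree: B1–B2, B1–B3, B2–B4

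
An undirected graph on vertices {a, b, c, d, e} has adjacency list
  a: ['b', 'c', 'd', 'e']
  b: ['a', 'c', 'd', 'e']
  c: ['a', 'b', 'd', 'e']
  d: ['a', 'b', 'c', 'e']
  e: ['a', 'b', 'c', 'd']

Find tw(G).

A width-4 tree decomposition is:
Bags: B1 = {a, b, c, d, e}
Tree: (single bag)
With just one bag of size 5, the width is 5 − 1 = 4, so tw(G) ≤ 4. Conversely, {a, b, c, d, e} is a clique of size 5, and the vertices of any clique must share a bag in every tree decomposition; so some bag has ≥ 5 vertices and tw(G) ≥ 4. Hence tw(G) = 4 exactly.

4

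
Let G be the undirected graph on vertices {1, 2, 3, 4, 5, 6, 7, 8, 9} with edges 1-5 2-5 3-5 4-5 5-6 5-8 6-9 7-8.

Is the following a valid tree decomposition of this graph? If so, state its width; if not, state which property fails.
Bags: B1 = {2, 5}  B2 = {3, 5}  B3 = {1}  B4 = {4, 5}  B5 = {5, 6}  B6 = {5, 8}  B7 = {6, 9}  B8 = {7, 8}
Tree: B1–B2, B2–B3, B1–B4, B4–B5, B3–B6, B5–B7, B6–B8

No — edge (5,1) lies in no bag.

A tree decomposition must satisfy three properties: every vertex lies in some bag; for every edge, both endpoints lie together in some bag; and for every vertex, the bags containing it form a connected subtree. Here edge (5,1) lies in no bag, so the decomposition is invalid.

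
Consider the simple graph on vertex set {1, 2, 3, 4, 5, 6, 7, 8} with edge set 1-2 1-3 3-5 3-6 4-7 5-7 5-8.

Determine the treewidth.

1

A width-1 tree decomposition is:
Bags: B1 = {3, 5}  B2 = {3, 6}  B3 = {1, 3}  B4 = {5, 7}  B5 = {5, 8}  B6 = {1, 2}  B7 = {4, 7}
Tree: B1–B2, B2–B3, B1–B4, B1–B5, B3–B6, B4–B7
Each bag holds 2 vertices, so the decomposition has width 1, which upper-bounds the treewidth. Any graph with an edge has treewidth ≥ 1, and G has the edge 5–3. Hence tw(G) = 1 exactly.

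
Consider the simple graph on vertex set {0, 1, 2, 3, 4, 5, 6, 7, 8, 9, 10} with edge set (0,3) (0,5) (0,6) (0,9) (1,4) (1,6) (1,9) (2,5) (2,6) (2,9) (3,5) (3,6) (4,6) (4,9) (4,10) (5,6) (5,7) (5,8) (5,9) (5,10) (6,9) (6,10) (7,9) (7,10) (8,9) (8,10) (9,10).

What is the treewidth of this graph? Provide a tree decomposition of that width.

Treewidth 3.
One such decomposition:
Bags: B1 = {4, 6, 9, 10}  B2 = {5, 6, 9, 10}  B3 = {1, 4, 6, 9}  B4 = {2, 5, 6, 9}  B5 = {0, 5, 6, 9}  B6 = {5, 7, 9, 10}  B7 = {0, 3, 5, 6}  B8 = {5, 8, 9, 10}
Tree: B1–B2, B1–B3, B2–B4, B4–B5, B2–B6, B5–B7, B2–B8

Each bag holds 4 vertices, so the decomposition has width 3, which upper-bounds the treewidth. On the other hand G contains the 4-clique {1, 4, 6, 9}. A clique must lie in a single bag of any decomposition, so no decomposition can have width below 3. Hence tw(G) = 3 exactly.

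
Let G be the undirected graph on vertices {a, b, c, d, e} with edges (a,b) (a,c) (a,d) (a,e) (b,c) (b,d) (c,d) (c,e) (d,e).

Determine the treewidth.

A width-3 tree decomposition is:
Bags: B1 = {a, c, d, e}  B2 = {a, b, c, d}
Tree: B1–B2
Each bag holds 4 vertices, so the decomposition has width 3, which upper-bounds the treewidth. On the other hand G contains the 4-clique {a, c, d, e}. A clique must lie in a single bag of any decomposition, so no decomposition can have width below 3. Hence tw(G) = 3 exactly.

3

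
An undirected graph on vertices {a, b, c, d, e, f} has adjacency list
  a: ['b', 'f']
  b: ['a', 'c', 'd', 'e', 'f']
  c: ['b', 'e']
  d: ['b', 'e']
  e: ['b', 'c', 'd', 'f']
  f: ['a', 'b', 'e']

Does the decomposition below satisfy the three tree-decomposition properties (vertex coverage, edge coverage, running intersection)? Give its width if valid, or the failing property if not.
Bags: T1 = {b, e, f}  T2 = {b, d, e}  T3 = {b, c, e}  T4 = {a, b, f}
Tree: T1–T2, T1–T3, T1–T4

Yes; width 2.

Vertex coverage: the bags together contain {a, b, c, d, e, f}, the full vertex set. Edge coverage: each edge of G has both endpoints in at least one bag. Running intersection: for every vertex, the bags containing it form a connected subtree. All three properties hold, so this is a valid tree decomposition of width max|bag| − 1 = 2, and hence tw(G) ≤ 2.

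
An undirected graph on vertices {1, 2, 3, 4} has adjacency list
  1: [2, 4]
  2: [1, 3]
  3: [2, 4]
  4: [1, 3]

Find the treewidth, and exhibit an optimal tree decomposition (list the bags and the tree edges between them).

The largest bag has 3 vertices, giving width 2; this decomposition certifies tw(G) ≤ 2. Since 3–2–1–4–3 is a cycle in G, G is not acyclic. Forests are exactly the graphs of treewidth ≤ 1, so tw(G) ≥ 2. Therefore the treewidth is 2.

Treewidth 2.
One optimal decomposition is:
Bags: B1 = {1, 2, 3}  B2 = {1, 3, 4}
Tree: B1–B2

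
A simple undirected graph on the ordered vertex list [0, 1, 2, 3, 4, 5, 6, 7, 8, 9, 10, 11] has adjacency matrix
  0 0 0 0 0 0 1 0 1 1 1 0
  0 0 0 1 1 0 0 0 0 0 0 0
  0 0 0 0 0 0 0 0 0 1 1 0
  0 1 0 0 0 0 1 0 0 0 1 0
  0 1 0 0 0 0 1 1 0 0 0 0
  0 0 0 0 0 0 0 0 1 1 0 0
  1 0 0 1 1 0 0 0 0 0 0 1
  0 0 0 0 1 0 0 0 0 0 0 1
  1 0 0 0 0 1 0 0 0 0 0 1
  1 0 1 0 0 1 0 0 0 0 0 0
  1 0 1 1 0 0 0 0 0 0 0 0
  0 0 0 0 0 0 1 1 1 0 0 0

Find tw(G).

3

A width-3 tree decomposition is:
Bags: B1 = {2, 5, 8, 9}  B2 = {0, 2, 8, 9}  B3 = {0, 2, 8, 10}  B4 = {0, 8, 10, 11}  B5 = {0, 6, 10, 11}  B6 = {3, 6, 10, 11}  B7 = {3, 6, 7, 11}  B8 = {3, 4, 6, 7}  B9 = {1, 3, 4, 7}
Tree: B1–B2, B2–B3, B3–B4, B4–B5, B5–B6, B6–B7, B7–B8, B8–B9
The largest bag has 4 vertices, giving width 3; this decomposition certifies tw(G) ≤ 3. For the lower bound: the 4 vertex sets {2,5,9}, {8}, {0}, {3,6,10,11} are disjoint, each induces a connected subgraph, and every pair is joined by at least one edge of G. Contracting each set to a single vertex therefore yields K_{4} as a minor, and since treewidth is minor-monotone, tw(G) ≥ tw(K_{4}) = 3. Therefore the treewidth is 3.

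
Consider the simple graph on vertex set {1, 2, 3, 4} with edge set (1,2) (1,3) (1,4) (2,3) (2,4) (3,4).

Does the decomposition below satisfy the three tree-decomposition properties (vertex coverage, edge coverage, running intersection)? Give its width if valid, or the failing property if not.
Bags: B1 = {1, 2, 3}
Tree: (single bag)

No — vertex 4 appears in no bag.

A tree decomposition must satisfy three properties: every vertex lies in some bag; for every edge, both endpoints lie together in some bag; and for every vertex, the bags containing it form a connected subtree. Here vertex 4 appears in no bag, so the decomposition is invalid.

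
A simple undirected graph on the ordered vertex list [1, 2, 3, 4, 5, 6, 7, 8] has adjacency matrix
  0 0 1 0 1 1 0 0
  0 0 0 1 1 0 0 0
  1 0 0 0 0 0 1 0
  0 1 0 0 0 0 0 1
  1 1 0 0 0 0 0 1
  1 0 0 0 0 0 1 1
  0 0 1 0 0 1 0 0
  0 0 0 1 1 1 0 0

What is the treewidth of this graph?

2

A width-2 tree decomposition is:
Bags: B1 = {2, 4, 5}  B2 = {4, 5, 8}  B3 = {1, 5, 8}  B4 = {1, 6, 8}  B5 = {1, 3, 6}  B6 = {3, 6, 7}
Tree: B1–B2, B2–B3, B3–B4, B4–B5, B5–B6
Every bag has size at most 3, so the width is 3 − 1 = 2 and tw(G) ≤ 2. The edges 2–4–8–5–2 form a cycle, so G is not a tree and its treewidth is at least 2. Therefore the treewidth is 2.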